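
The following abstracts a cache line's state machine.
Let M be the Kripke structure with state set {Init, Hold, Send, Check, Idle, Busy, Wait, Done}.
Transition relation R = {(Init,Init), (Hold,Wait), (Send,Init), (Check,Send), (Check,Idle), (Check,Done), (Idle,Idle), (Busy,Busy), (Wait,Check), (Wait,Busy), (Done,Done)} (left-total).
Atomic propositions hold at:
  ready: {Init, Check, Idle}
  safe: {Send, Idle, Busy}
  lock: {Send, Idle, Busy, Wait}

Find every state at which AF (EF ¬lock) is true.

{Init, Hold, Send, Check, Wait, Done}

Sat(¬lock) = {Init, Hold, Check, Done}
EF ¬lock: least fixpoint, start Z0 = {Init, Hold, Check, Done}, add states with some successor in Z. Z1 = {Init, Hold, Send, Check, Wait, Done}; fixed.
Sat(EF ¬lock) = {Init, Hold, Send, Check, Wait, Done}
AF (EF ¬lock): least fixpoint, start Z0 = {Init, Hold, Send, Check, Wait, Done}, add states with every successor in Z. Already a fixed point.
Sat(AF (EF ¬lock)) = {Init, Hold, Send, Check, Wait, Done}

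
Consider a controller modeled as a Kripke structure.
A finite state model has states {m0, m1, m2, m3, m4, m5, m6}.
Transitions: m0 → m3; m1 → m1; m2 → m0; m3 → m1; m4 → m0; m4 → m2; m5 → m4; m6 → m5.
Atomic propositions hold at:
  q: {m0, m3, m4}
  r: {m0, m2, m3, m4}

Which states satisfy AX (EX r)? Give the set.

Sat(EX r) = {s : some successor in {m0, m2, m3, m4}} = {m0, m2, m4, m5}
Sat(AX (EX r)) = {s : every successor in {m0, m2, m4, m5}} = {m2, m4, m5, m6}

{m2, m4, m5, m6}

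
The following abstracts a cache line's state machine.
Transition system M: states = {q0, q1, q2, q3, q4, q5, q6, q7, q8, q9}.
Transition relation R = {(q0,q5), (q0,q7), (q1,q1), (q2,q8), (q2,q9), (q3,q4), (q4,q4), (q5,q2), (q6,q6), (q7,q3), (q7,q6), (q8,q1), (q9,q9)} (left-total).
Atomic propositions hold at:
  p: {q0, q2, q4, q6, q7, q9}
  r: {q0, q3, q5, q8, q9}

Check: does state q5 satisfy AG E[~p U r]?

Sat(~p) = {q1, q3, q5, q8}
E[~p U r]: least fixpoint, start Z0 = Sat(r) = {q0, q3, q5, q8, q9}, add states in Sat(~p) with some successor in Z. Already a fixed point.
Sat(E[~p U r]) = {q0, q3, q5, q8, q9}
AG E[~p U r]: greatest fixpoint, start Z0 = {q0, q3, q5, q8, q9}, keep only states in Sat with every successor in Z. Z1 = {q9}; fixed.
Sat(AG E[~p U r]) = {q9}
q5 ∉ Sat(AG E[~p U r]) = {q9}, so the formula does not hold at q5.

No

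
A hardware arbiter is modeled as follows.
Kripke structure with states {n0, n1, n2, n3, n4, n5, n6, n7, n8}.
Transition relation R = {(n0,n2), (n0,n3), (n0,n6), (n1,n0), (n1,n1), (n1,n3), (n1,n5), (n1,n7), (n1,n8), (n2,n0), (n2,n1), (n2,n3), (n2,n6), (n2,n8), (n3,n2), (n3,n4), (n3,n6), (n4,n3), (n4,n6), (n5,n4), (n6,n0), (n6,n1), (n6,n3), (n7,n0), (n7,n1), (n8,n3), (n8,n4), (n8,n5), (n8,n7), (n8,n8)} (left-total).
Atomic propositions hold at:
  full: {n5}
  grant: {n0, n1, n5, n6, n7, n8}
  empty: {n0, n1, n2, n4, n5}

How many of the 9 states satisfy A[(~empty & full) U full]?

1

Sat(~empty) = {n3, n6, n7, n8}
Sat(~empty & full) = ∅
A[(~empty & full) U full]: least fixpoint, start Z0 = Sat(full) = {n5}, add states in Sat(~empty & full) with every successor in Z. Already a fixed point.
Sat(A[(~empty & full) U full]) = {n5}
|Sat(A[(~empty & full) U full])| = |{n5}| = 1.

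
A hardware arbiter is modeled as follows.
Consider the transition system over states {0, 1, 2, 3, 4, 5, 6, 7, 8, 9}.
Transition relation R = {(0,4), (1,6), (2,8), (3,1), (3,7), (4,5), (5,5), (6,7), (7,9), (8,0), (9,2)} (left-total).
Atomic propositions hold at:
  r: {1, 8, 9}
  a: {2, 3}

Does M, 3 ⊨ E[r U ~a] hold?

Sat(~a) = {0, 1, 4, 5, 6, 7, 8, 9}
E[r U ~a]: least fixpoint, start Z0 = Sat(~a) = {0, 1, 4, 5, 6, 7, 8, 9}, add states in Sat(r) with some successor in Z. Already a fixed point.
Sat(E[r U ~a]) = {0, 1, 4, 5, 6, 7, 8, 9}
3 ∉ Sat(E[r U ~a]) = {0, 1, 4, 5, 6, 7, 8, 9}, so the formula does not hold at 3.

No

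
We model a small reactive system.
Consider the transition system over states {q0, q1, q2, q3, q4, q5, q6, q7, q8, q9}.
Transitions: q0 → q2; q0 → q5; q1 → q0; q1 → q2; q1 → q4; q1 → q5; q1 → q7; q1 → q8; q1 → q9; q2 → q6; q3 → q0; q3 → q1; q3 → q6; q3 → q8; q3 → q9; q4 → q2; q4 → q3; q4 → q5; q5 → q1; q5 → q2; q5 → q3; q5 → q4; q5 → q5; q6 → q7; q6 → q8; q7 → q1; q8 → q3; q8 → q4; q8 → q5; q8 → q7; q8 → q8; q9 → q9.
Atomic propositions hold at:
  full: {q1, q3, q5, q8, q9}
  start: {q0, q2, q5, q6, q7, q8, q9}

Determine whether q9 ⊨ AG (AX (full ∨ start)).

Yes

Sat(full ∨ start) = {q0, q1, q2, q3, q5, q6, q7, q8, q9}
Sat(AX (full ∨ start)) = {s : every successor in {q0, q1, q2, q3, q5, q6, q7, q8, q9}} = {q0, q2, q3, q4, q6, q7, q9}
AG (AX (full ∨ start)): greatest fixpoint, start Z0 = {q0, q2, q3, q4, q6, q7, q9}, keep only states in Sat with every successor in Z. Z1 = {q2, q9}; Z2 = {q9}; fixed.
Sat(AG (AX (full ∨ start))) = {q9}
q9 ∈ Sat(AG (AX (full ∨ start))) = {q9}, so the formula holds at q9.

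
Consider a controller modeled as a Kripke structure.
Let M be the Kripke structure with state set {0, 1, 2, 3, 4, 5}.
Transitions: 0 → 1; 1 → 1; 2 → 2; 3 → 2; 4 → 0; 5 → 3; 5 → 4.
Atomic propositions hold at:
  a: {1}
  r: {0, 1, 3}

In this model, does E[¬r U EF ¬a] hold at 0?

Sat(¬r) = {2, 4, 5}
Sat(¬a) = {0, 2, 3, 4, 5}
EF ¬a: least fixpoint, start Z0 = {0, 2, 3, 4, 5}, add states with some successor in Z. Already a fixed point.
Sat(EF ¬a) = {0, 2, 3, 4, 5}
E[¬r U EF ¬a]: least fixpoint, start Z0 = Sat(EF ¬a) = {0, 2, 3, 4, 5}, add states in Sat(¬r) with some successor in Z. Already a fixed point.
Sat(E[¬r U EF ¬a]) = {0, 2, 3, 4, 5}
0 ∈ Sat(E[¬r U EF ¬a]) = {0, 2, 3, 4, 5}, so the formula holds at 0.

Yes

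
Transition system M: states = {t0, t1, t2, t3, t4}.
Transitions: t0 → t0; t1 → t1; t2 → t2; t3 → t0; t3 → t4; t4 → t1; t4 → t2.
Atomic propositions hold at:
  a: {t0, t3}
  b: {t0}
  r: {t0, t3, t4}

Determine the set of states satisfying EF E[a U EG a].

{t0, t3}

EG a: greatest fixpoint, start Z0 = {t0, t3}, keep only states in Sat with some successor in Z. Already a fixed point.
Sat(EG a) = {t0, t3}
E[a U EG a]: least fixpoint, start Z0 = Sat(EG a) = {t0, t3}, add states in Sat(a) with some successor in Z. Already a fixed point.
Sat(E[a U EG a]) = {t0, t3}
EF E[a U EG a]: least fixpoint, start Z0 = {t0, t3}, add states with some successor in Z. Already a fixed point.
Sat(EF E[a U EG a]) = {t0, t3}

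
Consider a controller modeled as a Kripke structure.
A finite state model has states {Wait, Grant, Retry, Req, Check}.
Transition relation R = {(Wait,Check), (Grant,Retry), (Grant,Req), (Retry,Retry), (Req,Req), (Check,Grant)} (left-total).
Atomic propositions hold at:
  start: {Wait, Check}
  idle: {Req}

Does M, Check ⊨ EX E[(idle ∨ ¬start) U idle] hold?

Sat(¬start) = {Grant, Retry, Req}
Sat(idle ∨ ¬start) = {Grant, Retry, Req}
E[(idle ∨ ¬start) U idle]: least fixpoint, start Z0 = Sat(idle) = {Req}, add states in Sat(idle ∨ ¬start) with some successor in Z. Z1 = {Grant, Req}; fixed.
Sat(E[(idle ∨ ¬start) U idle]) = {Grant, Req}
Sat(EX E[(idle ∨ ¬start) U idle]) = {s : some successor in {Grant, Req}} = {Grant, Req, Check}
Check ∈ Sat(EX E[(idle ∨ ¬start) U idle]) = {Grant, Req, Check}, so the formula holds at Check.

Yes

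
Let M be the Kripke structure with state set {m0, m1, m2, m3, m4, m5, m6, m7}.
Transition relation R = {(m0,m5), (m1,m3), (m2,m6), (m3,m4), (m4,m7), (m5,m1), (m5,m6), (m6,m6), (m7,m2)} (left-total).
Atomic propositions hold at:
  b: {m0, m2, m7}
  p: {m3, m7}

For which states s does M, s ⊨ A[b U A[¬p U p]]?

{m1, m3, m4, m7}

Sat(¬p) = {m0, m1, m2, m4, m5, m6}
A[¬p U p]: least fixpoint, start Z0 = Sat(p) = {m3, m7}, add states in Sat(¬p) with every successor in Z. Z1 = {m1, m3, m4, m7}; fixed.
Sat(A[¬p U p]) = {m1, m3, m4, m7}
A[b U A[¬p U p]]: least fixpoint, start Z0 = Sat(A[¬p U p]) = {m1, m3, m4, m7}, add states in Sat(b) with every successor in Z. Already a fixed point.
Sat(A[b U A[¬p U p]]) = {m1, m3, m4, m7}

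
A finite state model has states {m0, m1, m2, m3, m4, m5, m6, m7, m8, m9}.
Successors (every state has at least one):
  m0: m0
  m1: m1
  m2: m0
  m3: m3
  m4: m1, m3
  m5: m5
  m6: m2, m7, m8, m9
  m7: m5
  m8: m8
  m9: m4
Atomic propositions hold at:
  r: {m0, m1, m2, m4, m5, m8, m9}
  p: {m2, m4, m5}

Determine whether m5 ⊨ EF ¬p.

Sat(¬p) = {m0, m1, m3, m6, m7, m8, m9}
EF ¬p: least fixpoint, start Z0 = {m0, m1, m3, m6, m7, m8, m9}, add states with some successor in Z. Z1 = {m0, m1, m2, m3, m4, m6, m7, m8, m9}; fixed.
Sat(EF ¬p) = {m0, m1, m2, m3, m4, m6, m7, m8, m9}
m5 ∉ Sat(EF ¬p) = {m0, m1, m2, m3, m4, m6, m7, m8, m9}, so the formula does not hold at m5.

No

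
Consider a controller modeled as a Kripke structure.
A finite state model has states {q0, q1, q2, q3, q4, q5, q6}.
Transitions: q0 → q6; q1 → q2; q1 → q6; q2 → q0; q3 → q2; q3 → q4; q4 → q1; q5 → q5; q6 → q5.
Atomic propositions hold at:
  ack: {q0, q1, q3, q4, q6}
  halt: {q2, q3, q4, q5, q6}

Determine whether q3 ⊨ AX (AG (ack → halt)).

Sat(ack → halt) = {q2, q3, q4, q5, q6}
AG (ack → halt): greatest fixpoint, start Z0 = {q2, q3, q4, q5, q6}, keep only states in Sat with every successor in Z. Z1 = {q3, q5, q6}; Z2 = {q5, q6}; fixed.
Sat(AG (ack → halt)) = {q5, q6}
Sat(AX (AG (ack → halt))) = {s : every successor in {q5, q6}} = {q0, q5, q6}
q3 ∉ Sat(AX (AG (ack → halt))) = {q0, q5, q6}, so the formula does not hold at q3.

No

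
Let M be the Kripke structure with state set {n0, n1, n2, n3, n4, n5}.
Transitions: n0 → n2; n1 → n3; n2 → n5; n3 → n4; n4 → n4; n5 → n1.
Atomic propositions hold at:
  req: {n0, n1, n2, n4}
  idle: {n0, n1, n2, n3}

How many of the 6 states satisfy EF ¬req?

5

Sat(¬req) = {n3, n5}
EF ¬req: least fixpoint, start Z0 = {n3, n5}, add states with some successor in Z. Z1 = {n1, n2, n3, n5}; Z2 = {n0, n1, n2, n3, n5}; fixed.
Sat(EF ¬req) = {n0, n1, n2, n3, n5}
|Sat(EF ¬req)| = |{n0, n1, n2, n3, n5}| = 5.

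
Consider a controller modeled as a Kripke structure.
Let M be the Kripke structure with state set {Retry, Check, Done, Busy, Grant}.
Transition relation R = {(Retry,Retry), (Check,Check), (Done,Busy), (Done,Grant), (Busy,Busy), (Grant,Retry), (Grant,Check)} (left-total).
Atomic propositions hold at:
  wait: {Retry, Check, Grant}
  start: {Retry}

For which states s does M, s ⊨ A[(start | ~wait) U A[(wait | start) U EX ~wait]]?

{Done, Busy}

Sat(~wait) = {Done, Busy}
Sat(start | ~wait) = {Retry, Done, Busy}
Sat(wait | start) = {Retry, Check, Grant}
Sat(EX ~wait) = {s : some successor in {Done, Busy}} = {Done, Busy}
A[(wait | start) U EX ~wait]: least fixpoint, start Z0 = Sat(EX ~wait) = {Done, Busy}, add states in Sat(wait | start) with every successor in Z. Already a fixed point.
Sat(A[(wait | start) U EX ~wait]) = {Done, Busy}
A[(start | ~wait) U A[(wait | start) U EX ~wait]]: least fixpoint, start Z0 = Sat(A[(wait | start) U EX ~wait]) = {Done, Busy}, add states in Sat(start | ~wait) with every successor in Z. Already a fixed point.
Sat(A[(start | ~wait) U A[(wait | start) U EX ~wait]]) = {Done, Busy}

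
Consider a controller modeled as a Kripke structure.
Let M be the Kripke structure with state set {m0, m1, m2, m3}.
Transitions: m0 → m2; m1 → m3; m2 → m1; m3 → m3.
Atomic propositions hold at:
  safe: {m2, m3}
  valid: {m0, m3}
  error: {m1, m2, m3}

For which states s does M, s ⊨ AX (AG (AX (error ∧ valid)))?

{m1, m2, m3}

Sat(error ∧ valid) = {m3}
Sat(AX (error ∧ valid)) = {s : every successor in {m3}} = {m1, m3}
AG (AX (error ∧ valid)): greatest fixpoint, start Z0 = {m1, m3}, keep only states in Sat with every successor in Z. Already a fixed point.
Sat(AG (AX (error ∧ valid))) = {m1, m3}
Sat(AX (AG (AX (error ∧ valid)))) = {s : every successor in {m1, m3}} = {m1, m2, m3}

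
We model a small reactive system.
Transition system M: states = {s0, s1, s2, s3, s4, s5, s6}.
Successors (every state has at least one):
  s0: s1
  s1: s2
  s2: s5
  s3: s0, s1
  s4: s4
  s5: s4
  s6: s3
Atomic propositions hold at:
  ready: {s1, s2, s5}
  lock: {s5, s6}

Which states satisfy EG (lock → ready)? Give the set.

Sat(lock → ready) = {s0, s1, s2, s3, s4, s5}
EG (lock → ready): greatest fixpoint, start Z0 = {s0, s1, s2, s3, s4, s5}, keep only states in Sat with some successor in Z. Already a fixed point.
Sat(EG (lock → ready)) = {s0, s1, s2, s3, s4, s5}

{s0, s1, s2, s3, s4, s5}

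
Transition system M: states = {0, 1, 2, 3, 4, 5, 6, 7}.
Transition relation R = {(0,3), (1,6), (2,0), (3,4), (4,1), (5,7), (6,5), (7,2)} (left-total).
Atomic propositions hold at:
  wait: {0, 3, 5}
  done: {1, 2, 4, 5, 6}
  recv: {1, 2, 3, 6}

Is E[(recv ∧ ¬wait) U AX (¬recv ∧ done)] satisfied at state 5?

No

Sat(¬wait) = {1, 2, 4, 6, 7}
Sat(recv ∧ ¬wait) = {1, 2, 6}
Sat(¬recv) = {0, 4, 5, 7}
Sat(¬recv ∧ done) = {4, 5}
Sat(AX (¬recv ∧ done)) = {s : every successor in {4, 5}} = {3, 6}
E[(recv ∧ ¬wait) U AX (¬recv ∧ done)]: least fixpoint, start Z0 = Sat(AX (¬recv ∧ done)) = {3, 6}, add states in Sat(recv ∧ ¬wait) with some successor in Z. Z1 = {1, 3, 6}; fixed.
Sat(E[(recv ∧ ¬wait) U AX (¬recv ∧ done)]) = {1, 3, 6}
5 ∉ Sat(E[(recv ∧ ¬wait) U AX (¬recv ∧ done)]) = {1, 3, 6}, so the formula does not hold at 5.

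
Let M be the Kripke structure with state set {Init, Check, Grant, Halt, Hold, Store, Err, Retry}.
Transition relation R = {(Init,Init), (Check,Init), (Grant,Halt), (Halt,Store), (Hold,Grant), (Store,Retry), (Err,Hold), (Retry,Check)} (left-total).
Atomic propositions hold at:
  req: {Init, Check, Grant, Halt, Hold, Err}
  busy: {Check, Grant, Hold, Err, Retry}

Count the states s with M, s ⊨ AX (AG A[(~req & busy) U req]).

Sat(~req) = {Store, Retry}
Sat(~req & busy) = {Retry}
A[(~req & busy) U req]: least fixpoint, start Z0 = Sat(req) = {Init, Check, Grant, Halt, Hold, Err}, add states in Sat(~req & busy) with every successor in Z. Z1 = {Init, Check, Grant, Halt, Hold, Err, Retry}; fixed.
Sat(A[(~req & busy) U req]) = {Init, Check, Grant, Halt, Hold, Err, Retry}
AG A[(~req & busy) U req]: greatest fixpoint, start Z0 = {Init, Check, Grant, Halt, Hold, Err, Retry}, keep only states in Sat with every successor in Z. Z1 = {Init, Check, Grant, Hold, Err, Retry}; Z2 = {Init, Check, Hold, Err, Retry}; Z3 = {Init, Check, Err, Retry}; Z4 = {Init, Check, Retry}; fixed.
Sat(AG A[(~req & busy) U req]) = {Init, Check, Retry}
Sat(AX (AG A[(~req & busy) U req])) = {s : every successor in {Init, Check, Retry}} = {Init, Check, Store, Retry}
|Sat(AX (AG A[(~req & busy) U req]))| = |{Init, Check, Store, Retry}| = 4.

4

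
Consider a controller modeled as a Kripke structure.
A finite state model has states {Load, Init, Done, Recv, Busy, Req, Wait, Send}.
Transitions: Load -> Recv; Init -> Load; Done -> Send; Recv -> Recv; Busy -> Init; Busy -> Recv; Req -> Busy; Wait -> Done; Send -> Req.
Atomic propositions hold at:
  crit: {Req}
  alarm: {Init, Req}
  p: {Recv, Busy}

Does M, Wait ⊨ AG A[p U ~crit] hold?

Sat(~crit) = {Load, Init, Done, Recv, Busy, Wait, Send}
A[p U ~crit]: least fixpoint, start Z0 = Sat(~crit) = {Load, Init, Done, Recv, Busy, Wait, Send}, add states in Sat(p) with every successor in Z. Already a fixed point.
Sat(A[p U ~crit]) = {Load, Init, Done, Recv, Busy, Wait, Send}
AG A[p U ~crit]: greatest fixpoint, start Z0 = {Load, Init, Done, Recv, Busy, Wait, Send}, keep only states in Sat with every successor in Z. Z1 = {Load, Init, Done, Recv, Busy, Wait}; Z2 = {Load, Init, Recv, Busy, Wait}; Z3 = {Load, Init, Recv, Busy}; fixed.
Sat(AG A[p U ~crit]) = {Load, Init, Recv, Busy}
Wait ∉ Sat(AG A[p U ~crit]) = {Load, Init, Recv, Busy}, so the formula does not hold at Wait.

No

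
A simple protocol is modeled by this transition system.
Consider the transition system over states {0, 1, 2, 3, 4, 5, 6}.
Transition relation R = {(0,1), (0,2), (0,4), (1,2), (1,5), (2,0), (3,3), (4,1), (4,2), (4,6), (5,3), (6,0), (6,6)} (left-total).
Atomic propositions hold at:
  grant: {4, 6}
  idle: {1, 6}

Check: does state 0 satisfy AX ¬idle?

No

Sat(¬idle) = {0, 2, 3, 4, 5}
Sat(AX ¬idle) = {s : every successor in {0, 2, 3, 4, 5}} = {1, 2, 3, 5}
0 ∉ Sat(AX ¬idle) = {1, 2, 3, 5}, so the formula does not hold at 0.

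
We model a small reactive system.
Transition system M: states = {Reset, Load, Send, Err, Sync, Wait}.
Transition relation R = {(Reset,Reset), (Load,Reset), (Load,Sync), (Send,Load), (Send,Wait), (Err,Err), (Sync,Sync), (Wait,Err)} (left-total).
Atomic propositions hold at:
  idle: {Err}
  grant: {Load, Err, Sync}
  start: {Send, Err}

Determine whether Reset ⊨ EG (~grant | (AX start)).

Sat(~grant) = {Reset, Send, Wait}
Sat(AX start) = {s : every successor in {Send, Err}} = {Err, Wait}
Sat(~grant | (AX start)) = {Reset, Send, Err, Wait}
EG (~grant | (AX start)): greatest fixpoint, start Z0 = {Reset, Send, Err, Wait}, keep only states in Sat with some successor in Z. Already a fixed point.
Sat(EG (~grant | (AX start))) = {Reset, Send, Err, Wait}
Reset ∈ Sat(EG (~grant | (AX start))) = {Reset, Send, Err, Wait}, so the formula holds at Reset.

Yes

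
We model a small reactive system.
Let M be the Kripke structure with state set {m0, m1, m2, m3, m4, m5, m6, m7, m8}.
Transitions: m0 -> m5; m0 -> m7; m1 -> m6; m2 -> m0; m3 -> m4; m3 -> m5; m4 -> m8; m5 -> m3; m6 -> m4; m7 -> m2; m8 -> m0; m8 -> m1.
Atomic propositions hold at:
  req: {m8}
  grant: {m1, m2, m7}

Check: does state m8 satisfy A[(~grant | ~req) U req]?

Sat(~grant) = {m0, m3, m4, m5, m6, m8}
Sat(~req) = {m0, m1, m2, m3, m4, m5, m6, m7}
Sat(~grant | ~req) = {m0, m1, m2, m3, m4, m5, m6, m7, m8}
A[(~grant | ~req) U req]: least fixpoint, start Z0 = Sat(req) = {m8}, add states in Sat(~grant | ~req) with every successor in Z. Z1 = {m4, m8}; Z2 = {m4, m6, m8}; Z3 = {m1, m4, m6, m8}; fixed.
Sat(A[(~grant | ~req) U req]) = {m1, m4, m6, m8}
m8 ∈ Sat(A[(~grant | ~req) U req]) = {m1, m4, m6, m8}, so the formula holds at m8.

Yes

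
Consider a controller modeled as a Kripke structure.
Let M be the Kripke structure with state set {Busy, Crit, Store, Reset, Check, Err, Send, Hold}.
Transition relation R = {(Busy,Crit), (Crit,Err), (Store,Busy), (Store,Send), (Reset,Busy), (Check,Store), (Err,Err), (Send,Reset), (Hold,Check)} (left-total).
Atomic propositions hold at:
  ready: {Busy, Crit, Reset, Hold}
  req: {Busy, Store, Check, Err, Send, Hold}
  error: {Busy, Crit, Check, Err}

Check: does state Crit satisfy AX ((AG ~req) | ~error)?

No

Sat(~req) = {Crit, Reset}
AG ~req: greatest fixpoint, start Z0 = {Crit, Reset}, keep only states in Sat with every successor in Z. Z1 = ∅; fixed.
Sat(AG ~req) = ∅
Sat(~error) = {Store, Reset, Send, Hold}
Sat((AG ~req) | ~error) = {Store, Reset, Send, Hold}
Sat(AX ((AG ~req) | ~error)) = {s : every successor in {Store, Reset, Send, Hold}} = {Check, Send}
Crit ∉ Sat(AX ((AG ~req) | ~error)) = {Check, Send}, so the formula does not hold at Crit.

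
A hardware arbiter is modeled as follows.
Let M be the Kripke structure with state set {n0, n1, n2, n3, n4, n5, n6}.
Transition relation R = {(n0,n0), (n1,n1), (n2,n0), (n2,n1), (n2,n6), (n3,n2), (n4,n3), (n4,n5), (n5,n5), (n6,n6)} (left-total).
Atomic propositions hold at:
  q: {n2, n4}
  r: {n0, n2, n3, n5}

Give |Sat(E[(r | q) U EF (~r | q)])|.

Sat(r | q) = {n0, n2, n3, n4, n5}
Sat(~r) = {n1, n4, n6}
Sat(~r | q) = {n1, n2, n4, n6}
EF (~r | q): least fixpoint, start Z0 = {n1, n2, n4, n6}, add states with some successor in Z. Z1 = {n1, n2, n3, n4, n6}; fixed.
Sat(EF (~r | q)) = {n1, n2, n3, n4, n6}
E[(r | q) U EF (~r | q)]: least fixpoint, start Z0 = Sat(EF (~r | q)) = {n1, n2, n3, n4, n6}, add states in Sat(r | q) with some successor in Z. Already a fixed point.
Sat(E[(r | q) U EF (~r | q)]) = {n1, n2, n3, n4, n6}
|Sat(E[(r | q) U EF (~r | q)])| = |{n1, n2, n3, n4, n6}| = 5.

5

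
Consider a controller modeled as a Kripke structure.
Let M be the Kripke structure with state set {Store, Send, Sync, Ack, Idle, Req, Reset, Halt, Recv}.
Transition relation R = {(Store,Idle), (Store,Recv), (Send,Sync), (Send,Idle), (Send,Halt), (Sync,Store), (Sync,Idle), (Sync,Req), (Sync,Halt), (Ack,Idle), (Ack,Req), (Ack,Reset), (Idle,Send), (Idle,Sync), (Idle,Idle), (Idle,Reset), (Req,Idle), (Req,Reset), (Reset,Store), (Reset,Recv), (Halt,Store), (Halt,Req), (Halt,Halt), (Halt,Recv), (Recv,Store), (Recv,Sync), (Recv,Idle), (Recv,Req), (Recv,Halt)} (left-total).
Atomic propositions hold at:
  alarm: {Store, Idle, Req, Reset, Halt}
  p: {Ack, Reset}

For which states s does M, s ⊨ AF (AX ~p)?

{Store, Send, Sync, Reset, Halt, Recv}

Sat(~p) = {Store, Send, Sync, Idle, Req, Halt, Recv}
Sat(AX ~p) = {s : every successor in {Store, Send, Sync, Idle, Req, Halt, Recv}} = {Store, Send, Sync, Reset, Halt, Recv}
AF (AX ~p): least fixpoint, start Z0 = {Store, Send, Sync, Reset, Halt, Recv}, add states with every successor in Z. Already a fixed point.
Sat(AF (AX ~p)) = {Store, Send, Sync, Reset, Halt, Recv}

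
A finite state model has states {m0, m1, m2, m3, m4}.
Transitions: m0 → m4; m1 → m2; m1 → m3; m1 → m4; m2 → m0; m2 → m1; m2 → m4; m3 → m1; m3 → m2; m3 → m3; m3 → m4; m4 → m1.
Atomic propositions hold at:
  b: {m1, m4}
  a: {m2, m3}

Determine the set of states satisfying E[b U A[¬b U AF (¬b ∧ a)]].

Sat(¬b) = {m0, m2, m3}
Sat(¬b ∧ a) = {m2, m3}
AF (¬b ∧ a): least fixpoint, start Z0 = {m2, m3}, add states with every successor in Z. Already a fixed point.
Sat(AF (¬b ∧ a)) = {m2, m3}
A[¬b U AF (¬b ∧ a)]: least fixpoint, start Z0 = Sat(AF (¬b ∧ a)) = {m2, m3}, add states in Sat(¬b) with every successor in Z. Already a fixed point.
Sat(A[¬b U AF (¬b ∧ a)]) = {m2, m3}
E[b U A[¬b U AF (¬b ∧ a)]]: least fixpoint, start Z0 = Sat(A[¬b U AF (¬b ∧ a)]) = {m2, m3}, add states in Sat(b) with some successor in Z. Z1 = {m1, m2, m3}; Z2 = {m1, m2, m3, m4}; fixed.
Sat(E[b U A[¬b U AF (¬b ∧ a)]]) = {m1, m2, m3, m4}

{m1, m2, m3, m4}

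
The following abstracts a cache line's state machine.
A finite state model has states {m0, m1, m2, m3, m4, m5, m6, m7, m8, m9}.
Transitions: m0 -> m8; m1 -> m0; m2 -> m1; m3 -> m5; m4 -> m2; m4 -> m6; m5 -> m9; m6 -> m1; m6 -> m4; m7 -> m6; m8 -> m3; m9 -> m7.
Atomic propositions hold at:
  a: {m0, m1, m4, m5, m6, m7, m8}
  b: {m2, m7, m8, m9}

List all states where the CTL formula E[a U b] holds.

{m0, m1, m2, m4, m5, m6, m7, m8, m9}

E[a U b]: least fixpoint, start Z0 = Sat(b) = {m2, m7, m8, m9}, add states in Sat(a) with some successor in Z. Z1 = {m0, m2, m4, m5, m7, m8, m9}; Z2 = {m0, m1, m2, m4, m5, m6, m7, m8, m9}; fixed.
Sat(E[a U b]) = {m0, m1, m2, m4, m5, m6, m7, m8, m9}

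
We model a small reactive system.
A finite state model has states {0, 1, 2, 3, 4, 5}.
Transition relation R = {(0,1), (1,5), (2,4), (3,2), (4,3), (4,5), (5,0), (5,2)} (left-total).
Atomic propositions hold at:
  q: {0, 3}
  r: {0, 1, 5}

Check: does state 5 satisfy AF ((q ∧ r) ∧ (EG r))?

Sat(q ∧ r) = {0}
EG r: greatest fixpoint, start Z0 = {0, 1, 5}, keep only states in Sat with some successor in Z. Already a fixed point.
Sat(EG r) = {0, 1, 5}
Sat((q ∧ r) ∧ (EG r)) = {0}
AF ((q ∧ r) ∧ (EG r)): least fixpoint, start Z0 = {0}, add states with every successor in Z. Already a fixed point.
Sat(AF ((q ∧ r) ∧ (EG r))) = {0}
5 ∉ Sat(AF ((q ∧ r) ∧ (EG r))) = {0}, so the formula does not hold at 5.

No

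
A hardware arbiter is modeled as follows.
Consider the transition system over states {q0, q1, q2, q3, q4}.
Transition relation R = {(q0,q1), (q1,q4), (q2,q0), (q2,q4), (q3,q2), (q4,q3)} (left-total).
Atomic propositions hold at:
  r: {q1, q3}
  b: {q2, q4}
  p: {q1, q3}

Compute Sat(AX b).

Sat(AX b) = {s : every successor in {q2, q4}} = {q1, q3}

{q1, q3}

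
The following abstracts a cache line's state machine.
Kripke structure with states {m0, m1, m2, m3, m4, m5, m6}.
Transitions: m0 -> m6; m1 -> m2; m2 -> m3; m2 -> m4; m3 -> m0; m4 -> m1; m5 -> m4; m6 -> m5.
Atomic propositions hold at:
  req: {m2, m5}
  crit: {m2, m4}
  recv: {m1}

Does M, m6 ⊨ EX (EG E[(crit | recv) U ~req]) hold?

Sat(crit | recv) = {m1, m2, m4}
Sat(~req) = {m0, m1, m3, m4, m6}
E[(crit | recv) U ~req]: least fixpoint, start Z0 = Sat(~req) = {m0, m1, m3, m4, m6}, add states in Sat(crit | recv) with some successor in Z. Z1 = {m0, m1, m2, m3, m4, m6}; fixed.
Sat(E[(crit | recv) U ~req]) = {m0, m1, m2, m3, m4, m6}
EG E[(crit | recv) U ~req]: greatest fixpoint, start Z0 = {m0, m1, m2, m3, m4, m6}, keep only states in Sat with some successor in Z. Z1 = {m0, m1, m2, m3, m4}; Z2 = {m1, m2, m3, m4}; Z3 = {m1, m2, m4}; fixed.
Sat(EG E[(crit | recv) U ~req]) = {m1, m2, m4}
Sat(EX (EG E[(crit | recv) U ~req])) = {s : some successor in {m1, m2, m4}} = {m1, m2, m4, m5}
m6 ∉ Sat(EX (EG E[(crit | recv) U ~req])) = {m1, m2, m4, m5}, so the formula does not hold at m6.

No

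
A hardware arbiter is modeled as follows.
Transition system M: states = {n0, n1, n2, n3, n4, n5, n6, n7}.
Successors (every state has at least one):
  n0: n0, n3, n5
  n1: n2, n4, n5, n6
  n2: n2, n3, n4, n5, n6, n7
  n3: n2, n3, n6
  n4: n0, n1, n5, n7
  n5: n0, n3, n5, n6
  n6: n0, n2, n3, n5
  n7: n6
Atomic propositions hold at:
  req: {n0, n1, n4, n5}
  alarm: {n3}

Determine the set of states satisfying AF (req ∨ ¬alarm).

Sat(¬alarm) = {n0, n1, n2, n4, n5, n6, n7}
Sat(req ∨ ¬alarm) = {n0, n1, n2, n4, n5, n6, n7}
AF (req ∨ ¬alarm): least fixpoint, start Z0 = {n0, n1, n2, n4, n5, n6, n7}, add states with every successor in Z. Already a fixed point.
Sat(AF (req ∨ ¬alarm)) = {n0, n1, n2, n4, n5, n6, n7}

{n0, n1, n2, n4, n5, n6, n7}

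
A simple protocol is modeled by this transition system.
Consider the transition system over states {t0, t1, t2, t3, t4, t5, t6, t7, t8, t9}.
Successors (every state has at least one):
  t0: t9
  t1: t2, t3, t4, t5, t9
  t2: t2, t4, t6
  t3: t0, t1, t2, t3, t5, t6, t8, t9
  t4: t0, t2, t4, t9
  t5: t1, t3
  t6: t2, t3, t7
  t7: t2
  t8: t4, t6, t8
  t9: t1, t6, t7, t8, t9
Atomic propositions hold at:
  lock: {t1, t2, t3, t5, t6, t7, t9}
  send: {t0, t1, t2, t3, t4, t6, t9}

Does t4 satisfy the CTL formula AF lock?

AF lock: least fixpoint, start Z0 = {t1, t2, t3, t5, t6, t7, t9}, add states with every successor in Z. Z1 = {t0, t1, t2, t3, t5, t6, t7, t9}; fixed.
Sat(AF lock) = {t0, t1, t2, t3, t5, t6, t7, t9}
t4 ∉ Sat(AF lock) = {t0, t1, t2, t3, t5, t6, t7, t9}, so the formula does not hold at t4.

No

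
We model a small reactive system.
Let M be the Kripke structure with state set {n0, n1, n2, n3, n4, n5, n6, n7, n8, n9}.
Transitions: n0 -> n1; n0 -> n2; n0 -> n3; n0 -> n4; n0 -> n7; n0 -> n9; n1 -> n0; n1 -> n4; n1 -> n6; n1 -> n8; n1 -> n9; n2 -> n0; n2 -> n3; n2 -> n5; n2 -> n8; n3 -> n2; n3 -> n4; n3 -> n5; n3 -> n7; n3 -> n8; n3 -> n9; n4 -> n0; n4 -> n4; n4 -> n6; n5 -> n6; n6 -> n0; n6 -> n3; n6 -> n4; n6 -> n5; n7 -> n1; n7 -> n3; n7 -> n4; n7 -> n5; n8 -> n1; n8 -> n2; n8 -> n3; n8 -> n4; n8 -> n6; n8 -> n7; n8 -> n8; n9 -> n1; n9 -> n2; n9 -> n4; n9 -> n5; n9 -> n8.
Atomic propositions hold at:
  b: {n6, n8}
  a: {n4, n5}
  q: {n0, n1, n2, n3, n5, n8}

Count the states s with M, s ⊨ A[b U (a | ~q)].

5

Sat(~q) = {n4, n6, n7, n9}
Sat(a | ~q) = {n4, n5, n6, n7, n9}
A[b U (a | ~q)]: least fixpoint, start Z0 = Sat((a | ~q)) = {n4, n5, n6, n7, n9}, add states in Sat(b) with every successor in Z. Already a fixed point.
Sat(A[b U (a | ~q)]) = {n4, n5, n6, n7, n9}
|Sat(A[b U (a | ~q)])| = |{n4, n5, n6, n7, n9}| = 5.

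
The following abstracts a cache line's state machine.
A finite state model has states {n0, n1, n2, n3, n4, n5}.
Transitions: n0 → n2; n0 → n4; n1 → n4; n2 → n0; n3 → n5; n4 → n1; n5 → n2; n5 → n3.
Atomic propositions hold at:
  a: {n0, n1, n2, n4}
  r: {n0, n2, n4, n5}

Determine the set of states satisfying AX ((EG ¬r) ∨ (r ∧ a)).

{n0, n1, n2}

Sat(¬r) = {n1, n3}
EG ¬r: greatest fixpoint, start Z0 = {n1, n3}, keep only states in Sat with some successor in Z. Z1 = ∅; fixed.
Sat(EG ¬r) = ∅
Sat(r ∧ a) = {n0, n2, n4}
Sat((EG ¬r) ∨ (r ∧ a)) = {n0, n2, n4}
Sat(AX ((EG ¬r) ∨ (r ∧ a))) = {s : every successor in {n0, n2, n4}} = {n0, n1, n2}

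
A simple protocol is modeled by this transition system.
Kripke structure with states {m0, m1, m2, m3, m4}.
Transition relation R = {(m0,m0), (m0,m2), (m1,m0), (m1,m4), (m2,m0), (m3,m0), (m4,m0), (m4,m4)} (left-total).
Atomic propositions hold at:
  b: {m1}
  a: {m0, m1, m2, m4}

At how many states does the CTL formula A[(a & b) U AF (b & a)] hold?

1

Sat(a & b) = {m1}
Sat(b & a) = {m1}
AF (b & a): least fixpoint, start Z0 = {m1}, add states with every successor in Z. Already a fixed point.
Sat(AF (b & a)) = {m1}
A[(a & b) U AF (b & a)]: least fixpoint, start Z0 = Sat(AF (b & a)) = {m1}, add states in Sat(a & b) with every successor in Z. Already a fixed point.
Sat(A[(a & b) U AF (b & a)]) = {m1}
|Sat(A[(a & b) U AF (b & a)])| = |{m1}| = 1.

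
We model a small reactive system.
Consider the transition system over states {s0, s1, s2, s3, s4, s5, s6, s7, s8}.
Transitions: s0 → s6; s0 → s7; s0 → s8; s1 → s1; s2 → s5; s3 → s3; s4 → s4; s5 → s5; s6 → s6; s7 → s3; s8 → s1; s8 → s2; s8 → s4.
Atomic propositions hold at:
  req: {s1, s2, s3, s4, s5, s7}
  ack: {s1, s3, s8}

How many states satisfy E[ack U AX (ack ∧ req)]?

Sat(ack ∧ req) = {s1, s3}
Sat(AX (ack ∧ req)) = {s : every successor in {s1, s3}} = {s1, s3, s7}
E[ack U AX (ack ∧ req)]: least fixpoint, start Z0 = Sat(AX (ack ∧ req)) = {s1, s3, s7}, add states in Sat(ack) with some successor in Z. Z1 = {s1, s3, s7, s8}; fixed.
Sat(E[ack U AX (ack ∧ req)]) = {s1, s3, s7, s8}
|Sat(E[ack U AX (ack ∧ req)])| = |{s1, s3, s7, s8}| = 4.

4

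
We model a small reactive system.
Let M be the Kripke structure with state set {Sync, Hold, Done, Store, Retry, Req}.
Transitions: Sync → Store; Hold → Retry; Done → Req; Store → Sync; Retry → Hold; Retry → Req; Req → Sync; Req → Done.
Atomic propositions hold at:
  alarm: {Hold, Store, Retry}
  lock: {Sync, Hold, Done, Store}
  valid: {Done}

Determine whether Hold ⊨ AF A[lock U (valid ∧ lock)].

Sat(valid ∧ lock) = {Done}
A[lock U (valid ∧ lock)]: least fixpoint, start Z0 = Sat((valid ∧ lock)) = {Done}, add states in Sat(lock) with every successor in Z. Already a fixed point.
Sat(A[lock U (valid ∧ lock)]) = {Done}
AF A[lock U (valid ∧ lock)]: least fixpoint, start Z0 = {Done}, add states with every successor in Z. Already a fixed point.
Sat(AF A[lock U (valid ∧ lock)]) = {Done}
Hold ∉ Sat(AF A[lock U (valid ∧ lock)]) = {Done}, so the formula does not hold at Hold.

No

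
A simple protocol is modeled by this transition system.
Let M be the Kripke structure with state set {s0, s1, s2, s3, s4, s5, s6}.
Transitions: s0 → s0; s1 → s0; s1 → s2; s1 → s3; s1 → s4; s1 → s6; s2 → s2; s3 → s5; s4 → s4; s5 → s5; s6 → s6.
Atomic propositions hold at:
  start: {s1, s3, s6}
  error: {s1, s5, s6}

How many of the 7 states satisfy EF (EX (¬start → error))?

4

Sat(¬start) = {s0, s2, s4, s5}
Sat(¬start → error) = {s1, s3, s5, s6}
Sat(EX (¬start → error)) = {s : some successor in {s1, s3, s5, s6}} = {s1, s3, s5, s6}
EF (EX (¬start → error)): least fixpoint, start Z0 = {s1, s3, s5, s6}, add states with some successor in Z. Already a fixed point.
Sat(EF (EX (¬start → error))) = {s1, s3, s5, s6}
|Sat(EF (EX (¬start → error)))| = |{s1, s3, s5, s6}| = 4.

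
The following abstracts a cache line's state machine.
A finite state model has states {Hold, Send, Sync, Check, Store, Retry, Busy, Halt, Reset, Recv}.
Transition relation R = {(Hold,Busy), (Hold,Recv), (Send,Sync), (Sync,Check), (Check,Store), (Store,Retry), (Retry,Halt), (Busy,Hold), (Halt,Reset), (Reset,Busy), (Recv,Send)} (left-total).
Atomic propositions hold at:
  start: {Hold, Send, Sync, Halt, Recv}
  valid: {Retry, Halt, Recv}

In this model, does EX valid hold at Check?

Sat(EX valid) = {s : some successor in {Retry, Halt, Recv}} = {Hold, Store, Retry}
Check ∉ Sat(EX valid) = {Hold, Store, Retry}, so the formula does not hold at Check.

No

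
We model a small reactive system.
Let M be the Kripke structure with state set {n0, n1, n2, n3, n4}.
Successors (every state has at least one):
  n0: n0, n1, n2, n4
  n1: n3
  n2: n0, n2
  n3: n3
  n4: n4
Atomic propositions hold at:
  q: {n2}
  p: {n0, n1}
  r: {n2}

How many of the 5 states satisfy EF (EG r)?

EG r: greatest fixpoint, start Z0 = {n2}, keep only states in Sat with some successor in Z. Already a fixed point.
Sat(EG r) = {n2}
EF (EG r): least fixpoint, start Z0 = {n2}, add states with some successor in Z. Z1 = {n0, n2}; fixed.
Sat(EF (EG r)) = {n0, n2}
|Sat(EF (EG r))| = |{n0, n2}| = 2.

2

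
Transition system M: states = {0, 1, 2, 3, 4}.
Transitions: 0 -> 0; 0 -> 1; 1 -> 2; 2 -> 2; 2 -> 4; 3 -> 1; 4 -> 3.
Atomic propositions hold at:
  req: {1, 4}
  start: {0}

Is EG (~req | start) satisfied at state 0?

Sat(~req) = {0, 2, 3}
Sat(~req | start) = {0, 2, 3}
EG (~req | start): greatest fixpoint, start Z0 = {0, 2, 3}, keep only states in Sat with some successor in Z. Z1 = {0, 2}; fixed.
Sat(EG (~req | start)) = {0, 2}
0 ∈ Sat(EG (~req | start)) = {0, 2}, so the formula holds at 0.

Yes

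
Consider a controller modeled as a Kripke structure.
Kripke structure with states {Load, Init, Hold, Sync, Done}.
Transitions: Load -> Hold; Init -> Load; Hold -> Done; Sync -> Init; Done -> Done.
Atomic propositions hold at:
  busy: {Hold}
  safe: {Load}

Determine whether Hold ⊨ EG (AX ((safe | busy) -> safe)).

Yes

Sat(safe | busy) = {Load, Hold}
Sat((safe | busy) -> safe) = {Load, Init, Sync, Done}
Sat(AX ((safe | busy) -> safe)) = {s : every successor in {Load, Init, Sync, Done}} = {Init, Hold, Sync, Done}
EG (AX ((safe | busy) -> safe)): greatest fixpoint, start Z0 = {Init, Hold, Sync, Done}, keep only states in Sat with some successor in Z. Z1 = {Hold, Sync, Done}; Z2 = {Hold, Done}; fixed.
Sat(EG (AX ((safe | busy) -> safe))) = {Hold, Done}
Hold ∈ Sat(EG (AX ((safe | busy) -> safe))) = {Hold, Done}, so the formula holds at Hold.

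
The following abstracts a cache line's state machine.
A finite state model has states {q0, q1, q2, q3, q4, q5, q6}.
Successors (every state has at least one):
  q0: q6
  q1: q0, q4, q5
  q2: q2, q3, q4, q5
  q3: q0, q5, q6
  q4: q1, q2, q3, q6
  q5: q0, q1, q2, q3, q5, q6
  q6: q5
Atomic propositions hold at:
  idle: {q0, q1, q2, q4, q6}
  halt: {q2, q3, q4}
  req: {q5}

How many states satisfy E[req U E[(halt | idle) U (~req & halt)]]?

Sat(halt | idle) = {q0, q1, q2, q3, q4, q6}
Sat(~req) = {q0, q1, q2, q3, q4, q6}
Sat(~req & halt) = {q2, q3, q4}
E[(halt | idle) U (~req & halt)]: least fixpoint, start Z0 = Sat((~req & halt)) = {q2, q3, q4}, add states in Sat(halt | idle) with some successor in Z. Z1 = {q1, q2, q3, q4}; fixed.
Sat(E[(halt | idle) U (~req & halt)]) = {q1, q2, q3, q4}
E[req U E[(halt | idle) U (~req & halt)]]: least fixpoint, start Z0 = Sat(E[(halt | idle) U (~req & halt)]) = {q1, q2, q3, q4}, add states in Sat(req) with some successor in Z. Z1 = {q1, q2, q3, q4, q5}; fixed.
Sat(E[req U E[(halt | idle) U (~req & halt)]]) = {q1, q2, q3, q4, q5}
|Sat(E[req U E[(halt | idle) U (~req & halt)]])| = |{q1, q2, q3, q4, q5}| = 5.

5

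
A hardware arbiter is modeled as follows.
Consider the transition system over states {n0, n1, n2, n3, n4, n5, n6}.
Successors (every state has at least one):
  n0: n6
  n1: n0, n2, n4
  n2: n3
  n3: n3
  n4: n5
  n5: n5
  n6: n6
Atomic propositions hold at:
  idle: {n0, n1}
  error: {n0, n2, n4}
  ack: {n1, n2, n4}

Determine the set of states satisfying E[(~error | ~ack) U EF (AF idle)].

Sat(~error) = {n1, n3, n5, n6}
Sat(~ack) = {n0, n3, n5, n6}
Sat(~error | ~ack) = {n0, n1, n3, n5, n6}
AF idle: least fixpoint, start Z0 = {n0, n1}, add states with every successor in Z. Already a fixed point.
Sat(AF idle) = {n0, n1}
EF (AF idle): least fixpoint, start Z0 = {n0, n1}, add states with some successor in Z. Already a fixed point.
Sat(EF (AF idle)) = {n0, n1}
E[(~error | ~ack) U EF (AF idle)]: least fixpoint, start Z0 = Sat(EF (AF idle)) = {n0, n1}, add states in Sat(~error | ~ack) with some successor in Z. Already a fixed point.
Sat(E[(~error | ~ack) U EF (AF idle)]) = {n0, n1}

{n0, n1}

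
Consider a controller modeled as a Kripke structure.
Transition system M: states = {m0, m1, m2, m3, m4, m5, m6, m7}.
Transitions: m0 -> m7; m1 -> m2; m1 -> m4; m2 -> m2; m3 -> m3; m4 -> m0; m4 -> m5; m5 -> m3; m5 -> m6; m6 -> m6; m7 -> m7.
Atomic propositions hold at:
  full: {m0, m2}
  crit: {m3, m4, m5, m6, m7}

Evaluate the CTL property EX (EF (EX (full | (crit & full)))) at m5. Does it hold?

Sat(crit & full) = ∅
Sat(full | (crit & full)) = {m0, m2}
Sat(EX (full | (crit & full))) = {s : some successor in {m0, m2}} = {m1, m2, m4}
EF (EX (full | (crit & full))): least fixpoint, start Z0 = {m1, m2, m4}, add states with some successor in Z. Already a fixed point.
Sat(EF (EX (full | (crit & full)))) = {m1, m2, m4}
Sat(EX (EF (EX (full | (crit & full))))) = {s : some successor in {m1, m2, m4}} = {m1, m2}
m5 ∉ Sat(EX (EF (EX (full | (crit & full))))) = {m1, m2}, so the formula does not hold at m5.

No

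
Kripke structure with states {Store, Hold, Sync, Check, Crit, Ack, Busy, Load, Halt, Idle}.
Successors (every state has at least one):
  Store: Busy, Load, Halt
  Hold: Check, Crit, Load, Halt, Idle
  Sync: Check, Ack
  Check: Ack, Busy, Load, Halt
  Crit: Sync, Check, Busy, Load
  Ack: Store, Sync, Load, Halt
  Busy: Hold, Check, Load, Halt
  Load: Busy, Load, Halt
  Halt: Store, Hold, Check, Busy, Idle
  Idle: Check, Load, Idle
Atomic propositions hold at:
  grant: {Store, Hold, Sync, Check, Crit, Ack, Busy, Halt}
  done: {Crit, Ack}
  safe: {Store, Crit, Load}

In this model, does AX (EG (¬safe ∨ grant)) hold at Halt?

Sat(¬safe) = {Hold, Sync, Check, Ack, Busy, Halt, Idle}
Sat(¬safe ∨ grant) = {Store, Hold, Sync, Check, Crit, Ack, Busy, Halt, Idle}
EG (¬safe ∨ grant): greatest fixpoint, start Z0 = {Store, Hold, Sync, Check, Crit, Ack, Busy, Halt, Idle}, keep only states in Sat with some successor in Z. Already a fixed point.
Sat(EG (¬safe ∨ grant)) = {Store, Hold, Sync, Check, Crit, Ack, Busy, Halt, Idle}
Sat(AX (EG (¬safe ∨ grant))) = {s : every successor in {Store, Hold, Sync, Check, Crit, Ack, Busy, Halt, Idle}} = {Sync, Halt}
Halt ∈ Sat(AX (EG (¬safe ∨ grant))) = {Sync, Halt}, so the formula holds at Halt.

Yes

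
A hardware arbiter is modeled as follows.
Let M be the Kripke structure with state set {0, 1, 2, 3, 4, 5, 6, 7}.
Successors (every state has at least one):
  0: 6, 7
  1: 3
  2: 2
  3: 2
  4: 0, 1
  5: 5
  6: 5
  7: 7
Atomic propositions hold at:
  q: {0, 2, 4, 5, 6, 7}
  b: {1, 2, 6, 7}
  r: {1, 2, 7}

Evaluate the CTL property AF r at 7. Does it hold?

AF r: least fixpoint, start Z0 = {1, 2, 7}, add states with every successor in Z. Z1 = {1, 2, 3, 7}; fixed.
Sat(AF r) = {1, 2, 3, 7}
7 ∈ Sat(AF r) = {1, 2, 3, 7}, so the formula holds at 7.

Yes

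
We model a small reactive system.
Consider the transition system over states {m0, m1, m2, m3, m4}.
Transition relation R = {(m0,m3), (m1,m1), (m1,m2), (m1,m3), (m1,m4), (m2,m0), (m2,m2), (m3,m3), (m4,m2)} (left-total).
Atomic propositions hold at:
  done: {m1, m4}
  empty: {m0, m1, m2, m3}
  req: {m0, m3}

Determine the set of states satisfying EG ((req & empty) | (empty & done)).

{m0, m1, m3}

Sat(req & empty) = {m0, m3}
Sat(empty & done) = {m1}
Sat((req & empty) | (empty & done)) = {m0, m1, m3}
EG ((req & empty) | (empty & done)): greatest fixpoint, start Z0 = {m0, m1, m3}, keep only states in Sat with some successor in Z. Already a fixed point.
Sat(EG ((req & empty) | (empty & done))) = {m0, m1, m3}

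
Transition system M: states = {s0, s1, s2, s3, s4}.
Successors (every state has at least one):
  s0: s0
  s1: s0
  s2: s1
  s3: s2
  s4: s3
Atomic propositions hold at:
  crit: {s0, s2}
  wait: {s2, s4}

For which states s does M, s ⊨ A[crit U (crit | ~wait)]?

Sat(~wait) = {s0, s1, s3}
Sat(crit | ~wait) = {s0, s1, s2, s3}
A[crit U (crit | ~wait)]: least fixpoint, start Z0 = Sat((crit | ~wait)) = {s0, s1, s2, s3}, add states in Sat(crit) with every successor in Z. Already a fixed point.
Sat(A[crit U (crit | ~wait)]) = {s0, s1, s2, s3}

{s0, s1, s2, s3}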